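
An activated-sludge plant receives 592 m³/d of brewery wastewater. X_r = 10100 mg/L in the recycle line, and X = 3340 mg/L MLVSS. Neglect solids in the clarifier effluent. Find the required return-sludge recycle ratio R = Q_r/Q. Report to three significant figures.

R = Q_r/Q = X/(X_r − X) = 3340 / (10100 − 3340) = 0.4941.

R ≈ 0.494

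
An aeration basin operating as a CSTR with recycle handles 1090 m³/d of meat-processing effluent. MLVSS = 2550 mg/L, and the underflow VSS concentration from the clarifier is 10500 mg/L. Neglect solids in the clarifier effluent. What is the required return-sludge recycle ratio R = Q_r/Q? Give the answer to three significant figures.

R ≈ 0.321

Mass balance around the secondary clarifier (neglecting effluent solids): R = X / (X_r − X) = 2550 / (10500 − 2550) = 0.3208.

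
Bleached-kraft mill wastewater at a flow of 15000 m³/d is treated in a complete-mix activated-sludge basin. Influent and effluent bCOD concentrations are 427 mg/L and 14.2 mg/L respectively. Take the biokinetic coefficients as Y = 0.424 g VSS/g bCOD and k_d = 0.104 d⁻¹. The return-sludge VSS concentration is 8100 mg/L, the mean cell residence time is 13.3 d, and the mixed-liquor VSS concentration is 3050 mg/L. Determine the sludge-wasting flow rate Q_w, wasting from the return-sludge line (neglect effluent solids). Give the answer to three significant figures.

Q_w ≈ 136 m³/d

From the SRT design equation V = Y Q (S₀−S) θ_c / [X (1 + k_d θ_c)] = 0.424 × 15000 × (427 − 14.2) × 13.3 / [3050 × (1 + 0.104 × 13.3)] = 3.49×10^7 / 7269 = 4804 m³.
Wasting from the return line (neglecting effluent solids): Q_w = V·X / (θ_c·X_r) = 4804 × 3050 / (13.3 × 8100) = 136.0 m³/d.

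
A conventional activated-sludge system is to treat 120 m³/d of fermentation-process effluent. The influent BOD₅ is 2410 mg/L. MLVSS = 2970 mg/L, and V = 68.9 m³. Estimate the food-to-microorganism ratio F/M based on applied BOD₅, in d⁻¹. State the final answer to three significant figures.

F/M ≈ 1.41 d⁻¹

Food-to-microorganism ratio F/M = Q S₀ / (V X) = 120 × 2410 / (68.90 × 2970) = 1.413 d⁻¹.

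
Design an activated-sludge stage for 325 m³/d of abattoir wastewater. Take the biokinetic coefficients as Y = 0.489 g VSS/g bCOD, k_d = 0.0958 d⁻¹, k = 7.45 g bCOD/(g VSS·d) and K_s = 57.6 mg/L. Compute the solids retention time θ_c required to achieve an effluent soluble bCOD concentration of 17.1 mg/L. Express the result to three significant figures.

At the target effluent, Y k S/(K_s+S) = 0.489×7.45×17.1/74.70 = 0.8340 d⁻¹.
Then 1/θ_c = μ − k_d = 0.8340 − 0.0958 = 0.7382 d⁻¹, giving θ_c = 1.355 d.

θ_c ≈ 1.35 d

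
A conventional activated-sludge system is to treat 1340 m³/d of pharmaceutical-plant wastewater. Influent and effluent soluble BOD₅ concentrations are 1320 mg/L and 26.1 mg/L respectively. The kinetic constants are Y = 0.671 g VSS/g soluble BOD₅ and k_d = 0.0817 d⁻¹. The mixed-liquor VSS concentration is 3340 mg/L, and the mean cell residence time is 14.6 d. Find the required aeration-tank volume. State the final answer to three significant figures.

V ≈ 2320 m³

Rearranging the biomass balance for a CMAS with decay, V = Y·Q·ΔS·θ_c / [X·(1+k_d θ_c)] = 0.671 × 1340 × (1320 − 26.1) × 14.6 / [3340 × (1 + 0.0817 × 14.6)] = 1.7×10^7 / 7324 = 2319 m³.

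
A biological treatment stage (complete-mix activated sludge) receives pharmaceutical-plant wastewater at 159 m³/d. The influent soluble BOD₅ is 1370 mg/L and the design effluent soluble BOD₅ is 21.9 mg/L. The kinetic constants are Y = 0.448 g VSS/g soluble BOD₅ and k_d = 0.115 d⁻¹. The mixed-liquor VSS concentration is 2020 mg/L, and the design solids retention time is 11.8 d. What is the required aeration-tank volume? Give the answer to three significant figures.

V ≈ 238 m³

Rearranging the biomass balance for a CMAS with decay, V = Y·Q·ΔS·θ_c / [X·(1+k_d θ_c)] = 0.448 × 159 × (1370 − 21.9) × 11.8 / [2020 × (1 + 0.115 × 11.8)] = 1.13×10^6 / 4761 = 238.0 m³.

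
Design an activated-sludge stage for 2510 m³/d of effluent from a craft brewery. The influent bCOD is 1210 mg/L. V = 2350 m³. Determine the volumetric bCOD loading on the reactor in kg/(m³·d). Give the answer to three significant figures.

Applied bCOD load per unit volume = Q·S₀/V = (2510 × 1210/1000)/2350 = 1.292 kg bCOD·m⁻³·d⁻¹.

L_v ≈ 1.29 kg bCOD/(m³·d)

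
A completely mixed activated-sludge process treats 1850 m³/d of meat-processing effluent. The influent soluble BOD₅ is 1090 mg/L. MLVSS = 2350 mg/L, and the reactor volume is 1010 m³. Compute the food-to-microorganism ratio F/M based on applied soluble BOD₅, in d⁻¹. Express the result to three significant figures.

Food-to-microorganism ratio F/M = Q S₀ / (V X) = 1850 × 1090 / (1010 × 2350) = 0.8496 d⁻¹.

F/M ≈ 0.850 d⁻¹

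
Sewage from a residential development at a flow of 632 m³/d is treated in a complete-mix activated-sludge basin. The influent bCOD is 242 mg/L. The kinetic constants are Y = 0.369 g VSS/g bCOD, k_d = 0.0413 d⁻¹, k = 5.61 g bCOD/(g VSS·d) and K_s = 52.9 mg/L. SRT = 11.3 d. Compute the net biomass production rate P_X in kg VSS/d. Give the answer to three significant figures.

Effluent substrate depends only on kinetics and SRT: S = K_s(1 + k_d θ_c) / [θ_c(Yk − k_d) − 1] = 52.9 × (1 + 0.0413 × 11.3) / [11.3 × (0.369 × 5.61 − 0.0413) − 1] = 77.59 / 21.93 = 3.539 mg/L.
The observed yield is Y_obs = Y/(1 + k_d·θ_c) = 0.369 / (1 + 0.0413 × 11.3) = 0.369 / 1.467 = 0.2516 g VSS per g bCOD removed.
Substrate removed = Q·(S₀ − S) = 632 m³/d × (242 − 3.54) g/m³ = 1.51×10^5 g/d = 150.7 kg/d.
Net biomass production P_X = Y_obs × Q·(S₀ − S) = 0.2516 × 150.7 = 37.92 kg VSS/d.

P_X ≈ 37.9 kg VSS/d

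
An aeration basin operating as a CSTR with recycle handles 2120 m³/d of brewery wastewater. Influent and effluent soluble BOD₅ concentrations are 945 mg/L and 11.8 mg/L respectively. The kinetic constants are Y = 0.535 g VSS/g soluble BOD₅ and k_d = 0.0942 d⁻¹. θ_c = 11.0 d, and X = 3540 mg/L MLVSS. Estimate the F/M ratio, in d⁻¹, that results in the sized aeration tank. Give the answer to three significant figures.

F/M ≈ 0.350 d⁻¹

From the SRT design equation V = Y Q (S₀−S) θ_c / [X (1 + k_d θ_c)] = 0.535 × 2120 × (945 − 11.8) × 11.0 / [3540 × (1 + 0.0942 × 11.0)] = 1.16×10^7 / 7208 = 1615 m³.
Food-to-microorganism ratio F/M = Q S₀ / (V X) = 2120 × 945 / (1615 × 3540) = 0.3504 d⁻¹.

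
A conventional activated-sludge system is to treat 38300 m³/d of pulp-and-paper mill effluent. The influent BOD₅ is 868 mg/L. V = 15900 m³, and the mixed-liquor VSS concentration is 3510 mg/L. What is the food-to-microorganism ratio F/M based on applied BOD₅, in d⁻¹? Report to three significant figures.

Food-to-microorganism ratio F/M = Q S₀ / (V X) = 38300 × 868 / (15900 × 3510) = 0.5957 d⁻¹.

F/M ≈ 0.596 d⁻¹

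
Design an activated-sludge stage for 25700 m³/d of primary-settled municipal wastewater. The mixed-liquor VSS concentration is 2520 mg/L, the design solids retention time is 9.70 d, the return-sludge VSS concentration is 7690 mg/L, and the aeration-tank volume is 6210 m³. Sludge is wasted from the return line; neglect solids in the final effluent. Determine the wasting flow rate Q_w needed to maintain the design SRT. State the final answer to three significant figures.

Q_w ≈ 210 m³/d

Q_w = (V·X)/(θ_c X_r) = 6210 × 2520 / (9.70 × 7690) = 209.8 m³/d.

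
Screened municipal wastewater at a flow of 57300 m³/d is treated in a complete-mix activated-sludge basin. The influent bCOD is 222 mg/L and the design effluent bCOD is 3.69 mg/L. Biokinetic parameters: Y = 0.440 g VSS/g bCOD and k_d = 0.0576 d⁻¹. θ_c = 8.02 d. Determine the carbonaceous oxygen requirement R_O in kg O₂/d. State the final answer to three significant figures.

R_O ≈ 7160 kg O₂/d

The observed yield is Y_obs = Y/(1 + k_d·θ_c) = 0.440 / (1 + 0.0576 × 8.02) = 0.440 / 1.462 = 0.3010 g VSS per g bCOD removed.
Substrate removed = Q·(S₀ − S) = 57300 m³/d × (222 − 3.69) g/m³ = 1.25×10^7 g/d = 12509 kg/d.
Biomass synthesised: P_X = Y_obs × 12509 = 3765 kg VSS/d.
R_O = Q·(S₀ − S) − 1.42·P_X = 12509 − 1.42 × 3765 = 7163 kg O₂/d.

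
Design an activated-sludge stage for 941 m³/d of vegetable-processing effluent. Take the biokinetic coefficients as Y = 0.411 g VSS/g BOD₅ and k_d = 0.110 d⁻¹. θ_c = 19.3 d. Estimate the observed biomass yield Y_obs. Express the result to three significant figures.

Y_obs ≈ 0.132 g VSS/g BOD₅

Observed yield with endogenous decay: Y_obs = Y / (1 + k_d·θ_c) = 0.411 / (1 + 0.110 × 19.3) = 0.411 / 3.123 = 0.1316 g VSS/g BOD₅.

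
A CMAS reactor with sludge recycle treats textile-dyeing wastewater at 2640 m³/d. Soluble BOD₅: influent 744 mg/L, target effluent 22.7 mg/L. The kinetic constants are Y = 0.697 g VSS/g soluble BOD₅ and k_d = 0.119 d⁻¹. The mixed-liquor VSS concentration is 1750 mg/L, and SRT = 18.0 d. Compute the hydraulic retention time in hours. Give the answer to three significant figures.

Steady-state biomass mass balance: V·X·(1 + k_d·θ_c) = Y·Q·(S₀ − S)·θ_c, so V = 0.697 × 2640 × (744 − 22.7) × 18.0 / [1750 × (1 + 0.119 × 18.0)] = 2.39×10^7 / 5498 = 4345 m³.
HRT = V/Q = 4345 m³ / 2640 m³·d⁻¹ = 1.646 d × 24 = 39.50 h.

τ ≈ 39.5 h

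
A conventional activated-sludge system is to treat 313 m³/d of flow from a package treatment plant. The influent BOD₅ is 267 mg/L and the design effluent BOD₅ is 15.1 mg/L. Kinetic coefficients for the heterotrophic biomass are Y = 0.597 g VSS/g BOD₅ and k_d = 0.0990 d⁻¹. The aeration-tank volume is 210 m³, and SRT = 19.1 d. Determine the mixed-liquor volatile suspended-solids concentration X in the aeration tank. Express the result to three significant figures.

From V·X·(1 + k_d·θ_c) = Y·Q·(S₀ − S)·θ_c: X = 0.597 × 313 × (267 − 15.1) × 19.1 / [210 × (1 + 0.0990 × 19.1)] = 1481 mg/L.

X ≈ 1480 mg/L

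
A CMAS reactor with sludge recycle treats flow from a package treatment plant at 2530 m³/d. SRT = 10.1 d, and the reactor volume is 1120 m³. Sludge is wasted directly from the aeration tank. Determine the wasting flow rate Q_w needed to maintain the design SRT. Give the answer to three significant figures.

Wasting from the aeration tank: Q_w = V / θ_c = 1120 / 10.1 = 110.9 m³/d.

Q_w ≈ 111 m³/d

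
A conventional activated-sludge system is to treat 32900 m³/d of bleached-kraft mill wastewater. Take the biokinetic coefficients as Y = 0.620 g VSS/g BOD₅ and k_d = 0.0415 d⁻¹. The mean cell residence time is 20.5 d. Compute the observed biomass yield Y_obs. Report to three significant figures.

Y_obs ≈ 0.335 g VSS/g BOD₅

Observed yield with endogenous decay: Y_obs = Y / (1 + k_d·θ_c) = 0.620 / (1 + 0.0415 × 20.5) = 0.620 / 1.851 = 0.3350 g VSS/g BOD₅.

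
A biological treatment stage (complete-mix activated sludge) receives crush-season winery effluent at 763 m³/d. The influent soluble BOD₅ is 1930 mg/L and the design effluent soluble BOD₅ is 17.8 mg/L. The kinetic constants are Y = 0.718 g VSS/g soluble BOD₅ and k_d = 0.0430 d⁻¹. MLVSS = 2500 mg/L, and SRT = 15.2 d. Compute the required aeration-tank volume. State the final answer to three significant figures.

Rearranging the biomass balance for a CMAS with decay, V = Y·Q·ΔS·θ_c / [X·(1+k_d θ_c)] = 0.718 × 763 × (1930 − 17.8) × 15.2 / [2500 × (1 + 0.0430 × 15.2)] = 1.59×10^7 / 4134 = 3852 m³.

V ≈ 3850 m³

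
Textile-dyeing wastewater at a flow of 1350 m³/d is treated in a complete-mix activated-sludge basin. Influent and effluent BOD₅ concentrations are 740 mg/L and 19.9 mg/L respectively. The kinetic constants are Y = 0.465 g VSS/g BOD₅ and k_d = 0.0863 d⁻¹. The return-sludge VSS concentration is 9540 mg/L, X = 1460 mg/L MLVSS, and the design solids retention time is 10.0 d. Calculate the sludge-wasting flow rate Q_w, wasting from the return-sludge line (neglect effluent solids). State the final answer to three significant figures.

Steady-state biomass mass balance: V·X·(1 + k_d·θ_c) = Y·Q·(S₀ − S)·θ_c, so V = 0.465 × 1350 × (740 − 19.9) × 10.0 / [1460 × (1 + 0.0863 × 10.0)] = 4.52×10^6 / 2720 = 1662 m³.
θ_c = V·X/(Q_w·X_r) when wasting from the recycle, so Q_w = V·X/(θ_c·X_r) = 1662 × 1460 / (10.0 × 9540) = 25.43 m³/d.

Q_w ≈ 25.4 m³/d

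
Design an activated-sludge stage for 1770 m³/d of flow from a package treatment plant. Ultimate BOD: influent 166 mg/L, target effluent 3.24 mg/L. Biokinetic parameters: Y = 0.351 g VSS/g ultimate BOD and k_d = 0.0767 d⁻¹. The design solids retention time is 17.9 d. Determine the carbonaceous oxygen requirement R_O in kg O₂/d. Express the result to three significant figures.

R_O ≈ 228 kg O₂/d

Y_obs = Y / (1 + k_d θ_c) = 0.351 / (1 + 0.0767 × 17.9) = 0.351 / 2.373 = 0.1479.
ΔS = 166 − 3.24 = 162.8 mg/L, so the substrate removal rate is 1770 × 162.8/1000 = 288.1 kg ultimate BOD/d.
Net sludge production P_X = 0.1479 × 288.1 = 42.61 kg VSS/d.
R_O = Q·(S₀ − S) − 1.42·P_X = 288.1 − 1.42 × 42.61 = 227.6 kg O₂/d.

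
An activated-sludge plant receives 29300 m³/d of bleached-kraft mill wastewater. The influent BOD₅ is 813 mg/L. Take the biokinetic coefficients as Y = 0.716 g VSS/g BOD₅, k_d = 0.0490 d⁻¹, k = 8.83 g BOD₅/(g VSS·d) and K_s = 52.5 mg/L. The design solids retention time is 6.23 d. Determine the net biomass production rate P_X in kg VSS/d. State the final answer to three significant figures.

P_X ≈ 13000 kg VSS/d

Effluent substrate depends only on kinetics and SRT: S = K_s(1 + k_d θ_c) / [θ_c(Yk − k_d) − 1] = 52.5 × (1 + 0.0490 × 6.23) / [6.23 × (0.716 × 8.83 − 0.0490) − 1] = 68.53 / 38.08 = 1.799 mg/L.
Observed yield with endogenous decay: Y_obs = Y / (1 + k_d·θ_c) = 0.716 / (1 + 0.0490 × 6.23) = 0.716 / 1.305 = 0.5485 g VSS/g BOD₅.
ΔS = 813 − 1.80 = 811.2 mg/L, so the substrate removal rate is 29300 × 811.2/1000 = 23768 kg BOD₅/d.
So the net sludge growth is P_X = 0.5485 × 23768 = 13038 kg VSS/d.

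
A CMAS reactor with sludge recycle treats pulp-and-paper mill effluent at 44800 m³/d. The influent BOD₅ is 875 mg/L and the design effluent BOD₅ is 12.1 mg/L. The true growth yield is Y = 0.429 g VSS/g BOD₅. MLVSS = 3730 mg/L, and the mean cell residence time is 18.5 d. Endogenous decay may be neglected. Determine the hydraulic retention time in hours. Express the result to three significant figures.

τ ≈ 44.1 h

Biomass mass balance (decay neglected): V·X = Y·Q·(S₀ − S)·θ_c, so V = 0.429 × 44800 × (875 − 12.1) × 18.5 / 3730 = 82254 m³.
Hydraulic retention time τ = V/Q = 82254 / 44800 = 1.836 d = 44.06 h.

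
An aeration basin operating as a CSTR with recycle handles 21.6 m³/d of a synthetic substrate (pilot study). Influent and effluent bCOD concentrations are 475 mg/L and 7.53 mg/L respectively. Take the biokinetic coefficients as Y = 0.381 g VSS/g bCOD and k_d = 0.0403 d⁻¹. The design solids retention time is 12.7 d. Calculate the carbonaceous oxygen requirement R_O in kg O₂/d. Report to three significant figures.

Correct the yield for decay: Y_obs = Y/(1 + k_d θ_c) = 0.381 / (1 + 0.0403 × 12.7) = 0.381 / 1.512 = 0.2520.
Q·(S₀ − S) = 21.6 × (475 − 7.53) × 10⁻³ = 10.10 kg/d removed.
Net sludge production P_X = 0.2520 × 10.10 = 2.545 kg VSS/d.
R_O = Q·(S₀ − S) − 1.42·P_X = 10.10 − 1.42 × 2.545 = 6.484 kg O₂/d.

R_O ≈ 6.48 kg O₂/d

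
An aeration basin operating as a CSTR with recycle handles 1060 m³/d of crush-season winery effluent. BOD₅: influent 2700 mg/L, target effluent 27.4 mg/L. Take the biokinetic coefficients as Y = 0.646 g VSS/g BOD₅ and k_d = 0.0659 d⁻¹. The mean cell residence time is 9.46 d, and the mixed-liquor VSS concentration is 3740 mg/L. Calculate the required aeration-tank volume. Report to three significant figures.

Rearranging the biomass balance for a CMAS with decay, V = Y·Q·ΔS·θ_c / [X·(1+k_d θ_c)] = 0.646 × 1060 × (2700 − 27.4) × 9.46 / [3740 × (1 + 0.0659 × 9.46)] = 1.73×10^7 / 6072 = 2851 m³.

V ≈ 2850 m³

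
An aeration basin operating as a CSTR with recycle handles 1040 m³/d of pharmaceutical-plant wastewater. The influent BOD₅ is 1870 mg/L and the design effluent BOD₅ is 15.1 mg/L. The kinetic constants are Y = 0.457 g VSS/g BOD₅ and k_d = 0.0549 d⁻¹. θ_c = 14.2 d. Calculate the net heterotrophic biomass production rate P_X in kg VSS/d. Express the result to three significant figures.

P_X ≈ 495 kg VSS/d

The observed yield is Y_obs = Y/(1 + k_d·θ_c) = 0.457 / (1 + 0.0549 × 14.2) = 0.457 / 1.780 = 0.2568 g VSS per g BOD₅ removed.
Mass of BOD₅ removed per day: Q(S₀ − S) = 1040 × 1855 g/m³ = 1929 kg/d.
P_X = Y_obs · Q(S₀ − S) = 0.2568 × 1929 = 495.4 kg VSS/d.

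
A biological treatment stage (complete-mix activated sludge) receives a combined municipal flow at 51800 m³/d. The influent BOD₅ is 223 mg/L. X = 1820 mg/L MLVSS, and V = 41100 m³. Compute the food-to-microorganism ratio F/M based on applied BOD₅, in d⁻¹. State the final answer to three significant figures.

Food-to-microorganism ratio F/M = Q S₀ / (V X) = 51800 × 223 / (41100 × 1820) = 0.1544 d⁻¹.

F/M ≈ 0.154 d⁻¹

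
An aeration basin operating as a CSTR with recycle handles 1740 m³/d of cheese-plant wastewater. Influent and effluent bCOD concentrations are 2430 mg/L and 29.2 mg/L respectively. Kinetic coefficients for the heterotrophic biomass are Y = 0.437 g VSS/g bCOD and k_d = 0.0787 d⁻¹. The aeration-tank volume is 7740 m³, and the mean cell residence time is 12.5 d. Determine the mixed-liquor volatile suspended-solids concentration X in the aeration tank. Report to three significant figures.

X ≈ 1490 mg/L

X = Y·Q·ΔS·θ_c / [V·(1 + k_d θ_c)] = 0.437 × 1740 × (2430 − 29.2) × 12.5 / [7740 × (1 + 0.0787 × 12.5)] = 1486 mg/L.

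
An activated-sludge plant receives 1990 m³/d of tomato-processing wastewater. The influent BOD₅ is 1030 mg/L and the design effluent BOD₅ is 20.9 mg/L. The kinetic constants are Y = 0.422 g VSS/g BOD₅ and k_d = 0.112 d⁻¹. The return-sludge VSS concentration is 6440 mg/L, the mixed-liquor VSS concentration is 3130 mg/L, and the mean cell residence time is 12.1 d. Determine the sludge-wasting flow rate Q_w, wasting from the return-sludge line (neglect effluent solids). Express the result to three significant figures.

From the SRT design equation V = Y Q (S₀−S) θ_c / [X (1 + k_d θ_c)] = 0.422 × 1990 × (1030 − 20.9) × 12.1 / [3130 × (1 + 0.112 × 12.1)] = 1.03×10^7 / 7372 = 1391 m³.
Wasting from the return line (neglecting effluent solids): Q_w = V·X / (θ_c·X_r) = 1391 × 3130 / (12.1 × 6440) = 55.87 m³/d.

Q_w ≈ 55.9 m³/d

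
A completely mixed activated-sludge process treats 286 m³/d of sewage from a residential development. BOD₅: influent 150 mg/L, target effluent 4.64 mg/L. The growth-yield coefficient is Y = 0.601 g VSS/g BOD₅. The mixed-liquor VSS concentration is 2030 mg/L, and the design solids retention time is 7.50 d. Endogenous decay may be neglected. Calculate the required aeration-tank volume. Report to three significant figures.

V ≈ 92.3 m³

V·X = Y·Q·ΔS·θ_c gives V = 0.601 × 286 × (150 − 4.64) × 7.50 / 2030 = 92.31 m³.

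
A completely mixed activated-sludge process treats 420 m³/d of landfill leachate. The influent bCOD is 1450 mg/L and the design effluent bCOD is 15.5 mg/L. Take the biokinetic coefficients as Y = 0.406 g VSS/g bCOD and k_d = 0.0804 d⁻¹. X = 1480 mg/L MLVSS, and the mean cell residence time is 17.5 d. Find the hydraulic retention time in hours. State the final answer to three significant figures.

τ ≈ 68.7 h

Rearranging the biomass balance for a CMAS with decay, V = Y·Q·ΔS·θ_c / [X·(1+k_d θ_c)] = 0.406 × 420 × (1450 − 15.5) × 17.5 / [1480 × (1 + 0.0804 × 17.5)] = 4.28×10^6 / 3562 = 1202 m³.
τ = V/Q = 1202/420 = 2.861 d, or 68.67 h.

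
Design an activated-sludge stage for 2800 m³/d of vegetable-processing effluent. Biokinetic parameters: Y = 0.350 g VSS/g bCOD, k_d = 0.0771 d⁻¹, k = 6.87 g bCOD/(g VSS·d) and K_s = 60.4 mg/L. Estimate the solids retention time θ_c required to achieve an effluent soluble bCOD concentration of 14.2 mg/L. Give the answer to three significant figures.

Specific growth rate at S = 14.2 mg/L: μ = YkS/(K_s+S) = 0.350·6.87·14.2/(60.4+14.2) = 0.4577 d⁻¹.
θ_c = 1/(μ − k_d) = 1/(0.4577 − 0.0771) = 1/0.3806 = 2.627 d.

θ_c ≈ 2.63 d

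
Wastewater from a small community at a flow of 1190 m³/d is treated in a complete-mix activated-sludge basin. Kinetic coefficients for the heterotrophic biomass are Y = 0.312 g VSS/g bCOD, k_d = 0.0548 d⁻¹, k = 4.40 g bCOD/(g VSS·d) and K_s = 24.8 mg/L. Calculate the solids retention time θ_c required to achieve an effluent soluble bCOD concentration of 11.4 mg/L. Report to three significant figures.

θ_c ≈ 2.65 d

From 1/θ_c = Y·k·S/(K_s + S) − k_d: Y·k·S/(K_s+S) = 0.312 × 4.40 × 11.4 / (24.8 + 11.4) = 0.4323 d⁻¹.
1/θ_c = 0.4323 − 0.0548 = 0.3775 d⁻¹, so θ_c = 2.649 d.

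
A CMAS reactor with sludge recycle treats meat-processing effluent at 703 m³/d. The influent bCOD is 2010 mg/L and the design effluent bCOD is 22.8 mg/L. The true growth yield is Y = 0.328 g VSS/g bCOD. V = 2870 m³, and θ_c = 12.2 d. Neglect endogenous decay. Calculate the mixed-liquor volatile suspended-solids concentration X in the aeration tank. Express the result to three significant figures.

X = Y·Q·ΔS·θ_c / V = 0.328 × 703 × (2010 − 22.8) × 12.2 / 2870 = 1948 mg/L.

X ≈ 1950 mg/L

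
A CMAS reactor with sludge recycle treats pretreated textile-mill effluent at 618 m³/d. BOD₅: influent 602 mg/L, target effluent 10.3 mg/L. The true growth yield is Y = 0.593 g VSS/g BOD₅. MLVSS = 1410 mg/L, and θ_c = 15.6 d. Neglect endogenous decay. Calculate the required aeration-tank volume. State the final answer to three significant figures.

Biomass mass balance (decay neglected): V·X = Y·Q·(S₀ − S)·θ_c, so V = 0.593 × 618 × (602 − 10.3) × 15.6 / 1410 = 2399 m³.

V ≈ 2400 m³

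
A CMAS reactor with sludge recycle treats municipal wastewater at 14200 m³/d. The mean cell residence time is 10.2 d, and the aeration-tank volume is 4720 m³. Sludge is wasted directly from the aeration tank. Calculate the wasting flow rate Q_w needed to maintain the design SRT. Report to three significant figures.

For wasting at MLVSS concentration, Q_w = V/θ_c = 4720/10.2 = 462.7 m³/d.

Q_w ≈ 463 m³/d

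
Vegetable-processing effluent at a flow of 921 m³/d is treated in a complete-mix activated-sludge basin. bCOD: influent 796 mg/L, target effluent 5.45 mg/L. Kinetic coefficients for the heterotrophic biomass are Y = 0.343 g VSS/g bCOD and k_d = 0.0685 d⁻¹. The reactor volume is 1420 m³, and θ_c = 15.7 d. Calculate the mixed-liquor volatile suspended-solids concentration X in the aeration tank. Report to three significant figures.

X = Y·Q·ΔS·θ_c / [V·(1 + k_d θ_c)] = 0.343 × 921 × (796 − 5.45) × 15.7 / [1420 × (1 + 0.0685 × 15.7)] = 1330 mg/L.

X ≈ 1330 mg/L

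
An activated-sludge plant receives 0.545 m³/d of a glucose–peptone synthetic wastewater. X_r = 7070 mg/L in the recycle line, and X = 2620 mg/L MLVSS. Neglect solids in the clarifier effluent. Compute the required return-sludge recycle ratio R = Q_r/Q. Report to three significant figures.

Mass balance around the secondary clarifier (neglecting effluent solids): R = X / (X_r − X) = 2620 / (7070 − 2620) = 0.5888.

R ≈ 0.589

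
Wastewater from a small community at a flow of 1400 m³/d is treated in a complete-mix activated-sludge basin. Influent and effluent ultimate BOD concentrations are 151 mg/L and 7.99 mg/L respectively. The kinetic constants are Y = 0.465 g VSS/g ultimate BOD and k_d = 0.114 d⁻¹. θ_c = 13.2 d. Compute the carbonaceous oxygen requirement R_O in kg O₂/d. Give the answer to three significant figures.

Y_obs = Y / (1 + k_d θ_c) = 0.465 / (1 + 0.114 × 13.2) = 0.465 / 2.505 = 0.1856.
Substrate removed = Q·(S₀ − S) = 1400 m³/d × (151 − 7.99) g/m³ = 2×10^5 g/d = 200.2 kg/d.
P_X = Y_obs·Q·(S₀ − S) = 0.1856 × 200.2 = 37.17 kg VSS/d.
Carbonaceous O₂ demand = substrate oxidised − cell-mass equivalent = 200.2 − 1.42 × 37.17 = 147.4 kg O₂/d.

R_O ≈ 147 kg O₂/d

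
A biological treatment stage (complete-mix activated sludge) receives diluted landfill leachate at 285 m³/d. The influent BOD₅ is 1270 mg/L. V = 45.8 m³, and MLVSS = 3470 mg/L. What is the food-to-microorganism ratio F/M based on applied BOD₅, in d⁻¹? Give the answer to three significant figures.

F/M ≈ 2.28 d⁻¹

Food-to-microorganism ratio F/M = Q S₀ / (V X) = 285 × 1270 / (45.80 × 3470) = 2.277 d⁻¹.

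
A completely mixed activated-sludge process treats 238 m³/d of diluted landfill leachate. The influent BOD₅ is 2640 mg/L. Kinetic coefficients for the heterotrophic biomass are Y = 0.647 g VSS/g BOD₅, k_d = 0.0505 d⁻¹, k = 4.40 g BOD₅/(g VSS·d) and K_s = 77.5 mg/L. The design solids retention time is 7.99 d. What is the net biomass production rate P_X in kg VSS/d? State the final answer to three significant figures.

From the Monod/SRT balance for a CMAS, S = K_s·(1+k_d θ_c)/[θ_c·(Y k − k_d) − 1] = 77.5 × (1 + 0.0505 × 7.99) / [7.99 × (0.647 × 4.40 − 0.0505) − 1] = 108.8 / 21.34 = 5.096 mg/L.
The observed yield is Y_obs = Y/(1 + k_d·θ_c) = 0.647 / (1 + 0.0505 × 7.99) = 0.647 / 1.403 = 0.4610 g VSS per g BOD₅ removed.
ΔS = 2640 − 5.10 = 2635 mg/L, so the substrate removal rate is 238 × 2635/1000 = 627.1 kg BOD₅/d.
Biomass produced: P_X = Y_obs·Q·ΔS = 0.4610 × 627.1 ≈ 289.1 kg VSS/d.

P_X ≈ 289 kg VSS/d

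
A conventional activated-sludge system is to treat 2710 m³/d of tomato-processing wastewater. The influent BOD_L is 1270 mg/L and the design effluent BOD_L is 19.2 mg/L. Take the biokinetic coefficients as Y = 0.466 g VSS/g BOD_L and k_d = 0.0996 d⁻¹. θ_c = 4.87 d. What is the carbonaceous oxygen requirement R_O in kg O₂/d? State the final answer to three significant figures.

R_O ≈ 1880 kg O₂/d

The observed yield is Y_obs = Y/(1 + k_d·θ_c) = 0.466 / (1 + 0.0996 × 4.87) = 0.466 / 1.485 = 0.3138 g VSS per g BOD_L removed.
Substrate removed = Q·(S₀ − S) = 2710 m³/d × (1270 − 19.2) g/m³ = 3.39×10^6 g/d = 3390 kg/d.
P_X = Y_obs·Q·(S₀ − S) = 0.3138 × 3390 = 1064 kg VSS/d.
R_O = Q·(S₀ − S) − 1.42·P_X = 3390 − 1.42 × 1064 = 1879 kg O₂/d.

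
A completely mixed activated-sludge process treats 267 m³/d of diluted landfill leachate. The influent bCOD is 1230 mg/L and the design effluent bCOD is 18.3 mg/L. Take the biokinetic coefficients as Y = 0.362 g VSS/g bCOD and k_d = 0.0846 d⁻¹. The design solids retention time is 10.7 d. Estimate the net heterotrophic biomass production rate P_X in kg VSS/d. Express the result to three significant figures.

The observed yield is Y_obs = Y/(1 + k_d·θ_c) = 0.362 / (1 + 0.0846 × 10.7) = 0.362 / 1.905 = 0.1900 g VSS per g bCOD removed.
Substrate removed = Q·(S₀ − S) = 267 m³/d × (1230 − 18.3) g/m³ = 3.24×10^5 g/d = 323.5 kg/d.
So the net sludge growth is P_X = 0.1900 × 323.5 = 61.47 kg VSS/d.

P_X ≈ 61.5 kg VSS/d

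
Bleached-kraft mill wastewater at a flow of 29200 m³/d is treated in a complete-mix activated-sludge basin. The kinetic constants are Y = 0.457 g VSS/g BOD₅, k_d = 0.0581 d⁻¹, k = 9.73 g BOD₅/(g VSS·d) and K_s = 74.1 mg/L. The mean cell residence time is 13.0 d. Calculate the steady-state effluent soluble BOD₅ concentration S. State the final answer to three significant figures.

From the Monod/SRT balance for a CMAS, S = K_s·(1+k_d θ_c)/[θ_c·(Y k − k_d) − 1] = 74.1 × (1 + 0.0581 × 13.0) / [13.0 × (0.457 × 9.73 − 0.0581) − 1] = 130.1 / 56.05 = 2.321 mg/L.

S ≈ 2.32 mg/L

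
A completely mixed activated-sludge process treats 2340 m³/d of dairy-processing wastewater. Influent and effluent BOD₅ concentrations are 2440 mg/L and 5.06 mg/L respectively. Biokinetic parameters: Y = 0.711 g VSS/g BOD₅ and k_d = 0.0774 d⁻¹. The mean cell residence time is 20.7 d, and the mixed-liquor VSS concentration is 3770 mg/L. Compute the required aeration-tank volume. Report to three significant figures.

V ≈ 8550 m³

Rearranging the biomass balance for a CMAS with decay, V = Y·Q·ΔS·θ_c / [X·(1+k_d θ_c)] = 0.711 × 2340 × (2440 − 5.06) × 20.7 / [3770 × (1 + 0.0774 × 20.7)] = 8.39×10^7 / 9810 = 8548 m³.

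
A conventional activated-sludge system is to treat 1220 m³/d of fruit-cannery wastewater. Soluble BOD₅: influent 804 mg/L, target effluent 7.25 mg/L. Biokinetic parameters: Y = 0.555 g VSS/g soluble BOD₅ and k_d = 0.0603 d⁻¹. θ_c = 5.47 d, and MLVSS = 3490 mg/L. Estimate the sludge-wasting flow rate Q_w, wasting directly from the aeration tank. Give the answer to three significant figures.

Steady-state biomass mass balance: V·X·(1 + k_d·θ_c) = Y·Q·(S₀ − S)·θ_c, so V = 0.555 × 1220 × (804 − 7.25) × 5.47 / [3490 × (1 + 0.0603 × 5.47)] = 2.95×10^6 / 4641 = 635.8 m³.
For wasting at MLVSS concentration, Q_w = V/θ_c = 635.8/5.47 = 116.2 m³/d.

Q_w ≈ 116 m³/d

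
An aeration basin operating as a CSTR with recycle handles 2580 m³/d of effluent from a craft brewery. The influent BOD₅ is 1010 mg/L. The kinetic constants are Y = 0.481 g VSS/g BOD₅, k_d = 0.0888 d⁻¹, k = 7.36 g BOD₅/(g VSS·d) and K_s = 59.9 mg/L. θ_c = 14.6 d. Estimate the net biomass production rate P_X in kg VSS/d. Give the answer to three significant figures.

From the Monod/SRT balance for a CMAS, S = K_s·(1+k_d θ_c)/[θ_c·(Y k − k_d) − 1] = 59.9 × (1 + 0.0888 × 14.6) / [14.6 × (0.481 × 7.36 − 0.0888) − 1] = 137.6 / 49.39 = 2.785 mg/L.
Correct the yield for decay: Y_obs = Y/(1 + k_d θ_c) = 0.481 / (1 + 0.0888 × 14.6) = 0.481 / 2.296 = 0.2095.
Q·(S₀ − S) = 2580 × (1010 − 2.79) × 10⁻³ = 2599 kg/d removed.
Net biomass production P_X = Y_obs × Q·(S₀ − S) = 0.2095 × 2599 = 544.3 kg VSS/d.

P_X ≈ 544 kg VSS/d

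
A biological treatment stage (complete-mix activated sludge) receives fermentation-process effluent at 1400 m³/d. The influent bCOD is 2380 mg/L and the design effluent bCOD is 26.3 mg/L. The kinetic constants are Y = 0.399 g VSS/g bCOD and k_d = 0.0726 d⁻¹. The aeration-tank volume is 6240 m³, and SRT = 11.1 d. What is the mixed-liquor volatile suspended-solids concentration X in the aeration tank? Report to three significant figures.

X ≈ 1300 mg/L

X = Y·Q·ΔS·θ_c / [V·(1 + k_d θ_c)] = 0.399 × 1400 × (2380 − 26.3) × 11.1 / [6240 × (1 + 0.0726 × 11.1)] = 1295 mg/L.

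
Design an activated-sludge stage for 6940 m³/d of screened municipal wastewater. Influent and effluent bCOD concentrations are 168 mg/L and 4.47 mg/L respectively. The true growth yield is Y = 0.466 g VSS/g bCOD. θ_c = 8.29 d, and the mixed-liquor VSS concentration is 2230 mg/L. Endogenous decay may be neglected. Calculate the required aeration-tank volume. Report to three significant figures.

V ≈ 1970 m³

With k_d = 0 the design equation reduces to V = Y Q (S₀−S) θ_c / X = 0.466 × 6940 × (168 − 4.47) × 8.29 / 2230 = 1966 m³.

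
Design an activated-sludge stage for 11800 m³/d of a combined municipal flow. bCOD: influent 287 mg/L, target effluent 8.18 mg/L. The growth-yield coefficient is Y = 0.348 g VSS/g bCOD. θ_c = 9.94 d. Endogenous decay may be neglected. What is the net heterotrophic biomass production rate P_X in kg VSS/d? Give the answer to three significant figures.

No decay correction is needed, so Y_obs = Y = 0.348.
ΔS = 287 − 8.18 = 278.8 mg/L, so the substrate removal rate is 11800 × 278.8/1000 = 3290 kg bCOD/d.
Biomass produced: P_X = Y_obs·Q·ΔS = 0.3480 × 3290 ≈ 1145 kg VSS/d.

P_X ≈ 1140 kg VSS/d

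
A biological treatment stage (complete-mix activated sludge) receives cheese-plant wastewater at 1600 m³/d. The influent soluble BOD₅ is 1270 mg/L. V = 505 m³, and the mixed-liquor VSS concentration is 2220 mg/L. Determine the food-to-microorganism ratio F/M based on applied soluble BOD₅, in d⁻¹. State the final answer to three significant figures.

F/M ≈ 1.81 d⁻¹

F/M = applied load / biomass = Q·S₀/(V·X) = 1600 × 1270 / (505.0 × 2220) = 1.813 d⁻¹.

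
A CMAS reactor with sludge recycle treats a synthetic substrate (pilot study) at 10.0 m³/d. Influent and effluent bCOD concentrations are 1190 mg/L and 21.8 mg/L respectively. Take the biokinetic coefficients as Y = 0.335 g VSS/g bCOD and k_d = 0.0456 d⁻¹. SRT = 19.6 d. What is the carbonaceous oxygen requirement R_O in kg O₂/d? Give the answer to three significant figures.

R_O ≈ 8.75 kg O₂/d

The observed yield is Y_obs = Y/(1 + k_d·θ_c) = 0.335 / (1 + 0.0456 × 19.6) = 0.335 / 1.894 = 0.1769 g VSS per g bCOD removed.
ΔS = 1190 − 21.8 = 1168 mg/L, so the substrate removal rate is 10.0 × 1168/1000 = 11.68 kg bCOD/d.
P_X = Y_obs·Q·(S₀ − S) = 0.1769 × 11.68 = 2.067 kg VSS/d.
R_O = Q·(S₀ − S) − 1.42·P_X = 11.68 − 1.42 × 2.067 = 8.748 kg O₂/d.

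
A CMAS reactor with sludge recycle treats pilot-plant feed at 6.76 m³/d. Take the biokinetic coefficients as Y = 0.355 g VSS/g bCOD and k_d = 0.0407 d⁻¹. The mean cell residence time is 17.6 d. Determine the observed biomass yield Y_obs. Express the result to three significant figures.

Y_obs ≈ 0.207 g VSS/g bCOD

The observed yield is Y_obs = Y/(1 + k_d·θ_c) = 0.355 / (1 + 0.0407 × 17.6) = 0.355 / 1.716 = 0.2068 g VSS per g bCOD removed.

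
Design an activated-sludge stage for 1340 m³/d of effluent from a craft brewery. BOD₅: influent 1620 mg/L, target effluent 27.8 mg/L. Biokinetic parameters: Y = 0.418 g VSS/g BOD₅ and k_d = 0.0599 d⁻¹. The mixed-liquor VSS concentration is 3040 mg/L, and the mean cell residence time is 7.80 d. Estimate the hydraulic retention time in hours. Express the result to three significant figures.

τ ≈ 27.9 h

Rearranging the biomass balance for a CMAS with decay, V = Y·Q·ΔS·θ_c / [X·(1+k_d θ_c)] = 0.418 × 1340 × (1620 − 27.8) × 7.80 / [3040 × (1 + 0.0599 × 7.80)] = 6.96×10^6 / 4460 = 1560 m³.
Hydraulic retention time τ = V/Q = 1560 / 1340 = 1.164 d = 27.93 h.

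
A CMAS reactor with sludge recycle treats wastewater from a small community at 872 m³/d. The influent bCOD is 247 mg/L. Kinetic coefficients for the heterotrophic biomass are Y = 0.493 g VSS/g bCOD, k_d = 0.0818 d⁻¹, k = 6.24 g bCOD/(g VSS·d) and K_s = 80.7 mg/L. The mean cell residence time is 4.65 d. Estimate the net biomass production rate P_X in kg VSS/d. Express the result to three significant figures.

P_X ≈ 74.2 kg VSS/d

From the Monod/SRT balance for a CMAS, S = K_s·(1+k_d θ_c)/[θ_c·(Y k − k_d) − 1] = 80.7 × (1 + 0.0818 × 4.65) / [4.65 × (0.493 × 6.24 − 0.0818) − 1] = 111.4 / 12.92 = 8.619 mg/L.
The observed yield is Y_obs = Y/(1 + k_d·θ_c) = 0.493 / (1 + 0.0818 × 4.65) = 0.493 / 1.380 = 0.3572 g VSS per g bCOD removed.
Q·(S₀ − S) = 872 × (247 − 8.62) × 10⁻³ = 207.9 kg/d removed.
Net biomass production P_X = Y_obs × Q·(S₀ − S) = 0.3572 × 207.9 = 74.24 kg VSS/d.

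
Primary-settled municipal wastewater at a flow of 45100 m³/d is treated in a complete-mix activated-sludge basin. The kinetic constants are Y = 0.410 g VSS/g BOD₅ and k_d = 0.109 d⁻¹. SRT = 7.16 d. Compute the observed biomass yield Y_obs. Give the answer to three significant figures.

Y_obs = Y / (1 + k_d θ_c) = 0.410 / (1 + 0.109 × 7.16) = 0.410 / 1.780 = 0.2303.

Y_obs ≈ 0.230 g VSS/g BOD₅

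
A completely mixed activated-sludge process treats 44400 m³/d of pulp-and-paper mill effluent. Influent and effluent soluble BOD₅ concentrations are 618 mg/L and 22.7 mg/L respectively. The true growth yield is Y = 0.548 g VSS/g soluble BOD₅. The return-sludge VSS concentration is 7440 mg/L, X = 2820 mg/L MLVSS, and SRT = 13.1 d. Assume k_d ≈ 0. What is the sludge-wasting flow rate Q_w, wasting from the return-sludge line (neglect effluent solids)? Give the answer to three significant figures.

V·X = Y·Q·ΔS·θ_c gives V = 0.548 × 44400 × (618 − 22.7) × 13.1 / 2820 = 67286 m³.
Q_w = (V·X)/(θ_c X_r) = 67286 × 2820 / (13.1 × 7440) = 1947 m³/d.

Q_w ≈ 1950 m³/d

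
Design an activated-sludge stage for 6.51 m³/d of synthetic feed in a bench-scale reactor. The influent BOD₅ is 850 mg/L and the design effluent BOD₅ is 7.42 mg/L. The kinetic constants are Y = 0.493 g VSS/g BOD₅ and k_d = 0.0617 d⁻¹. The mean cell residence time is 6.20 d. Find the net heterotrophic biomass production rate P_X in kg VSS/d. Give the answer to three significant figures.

P_X ≈ 1.96 kg VSS/d

Y_obs = Y / (1 + k_d θ_c) = 0.493 / (1 + 0.0617 × 6.20) = 0.493 / 1.383 = 0.3566.
Mass of BOD₅ removed per day: Q(S₀ − S) = 6.51 × 842.6 g/m³ = 5.485 kg/d.
So the net sludge growth is P_X = 0.3566 × 5.485 = 1.956 kg VSS/d.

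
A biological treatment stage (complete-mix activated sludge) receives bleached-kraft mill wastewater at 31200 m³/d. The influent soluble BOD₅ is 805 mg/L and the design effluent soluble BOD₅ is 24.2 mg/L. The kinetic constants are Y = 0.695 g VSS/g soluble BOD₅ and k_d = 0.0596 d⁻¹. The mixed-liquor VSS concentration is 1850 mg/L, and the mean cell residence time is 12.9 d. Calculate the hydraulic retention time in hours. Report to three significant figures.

τ ≈ 51.3 h

From the SRT design equation V = Y Q (S₀−S) θ_c / [X (1 + k_d θ_c)] = 0.695 × 31200 × (805 − 24.2) × 12.9 / [1850 × (1 + 0.0596 × 12.9)] = 2.18×10^8 / 3272 = 66743 m³.
τ = V/Q = 66743/31200 = 2.139 d, or 51.34 h.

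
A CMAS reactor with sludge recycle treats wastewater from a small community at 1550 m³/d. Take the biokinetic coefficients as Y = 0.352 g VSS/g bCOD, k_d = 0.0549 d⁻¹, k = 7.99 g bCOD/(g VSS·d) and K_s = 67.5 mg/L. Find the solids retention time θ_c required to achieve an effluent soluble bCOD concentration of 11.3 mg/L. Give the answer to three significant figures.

From 1/θ_c = Y·k·S/(K_s + S) − k_d: Y·k·S/(K_s+S) = 0.352 × 7.99 × 11.3 / (67.5 + 11.3) = 0.4033 d⁻¹.
1/θ_c = 0.4033 − 0.0549 = 0.3484 d⁻¹, so θ_c = 2.870 d.

θ_c ≈ 2.87 d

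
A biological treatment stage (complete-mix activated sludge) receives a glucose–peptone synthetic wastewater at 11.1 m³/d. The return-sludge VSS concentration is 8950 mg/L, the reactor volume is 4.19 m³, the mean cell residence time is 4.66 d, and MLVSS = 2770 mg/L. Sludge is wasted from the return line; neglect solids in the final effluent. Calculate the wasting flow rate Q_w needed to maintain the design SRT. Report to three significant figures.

Wasting from the return line (neglecting effluent solids): Q_w = V·X / (θ_c·X_r) = 4.190 × 2770 / (4.66 × 8950) = 0.2783 m³/d.

Q_w ≈ 0.278 m³/d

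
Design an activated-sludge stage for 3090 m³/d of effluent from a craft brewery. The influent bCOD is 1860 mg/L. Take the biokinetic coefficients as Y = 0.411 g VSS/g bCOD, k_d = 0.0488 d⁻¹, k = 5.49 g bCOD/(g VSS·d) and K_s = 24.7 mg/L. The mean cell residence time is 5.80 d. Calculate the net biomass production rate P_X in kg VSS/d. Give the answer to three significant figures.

For a completely mixed reactor with recycle the Lawrence–McCarty relation gives S = K_s·(1 + k_d·θ_c) / [θ_c·(Y·k − k_d) − 1] = 24.7 × (1 + 0.0488 × 5.80) / [5.80 × (0.411 × 5.49 − 0.0488) − 1] = 31.69 / 11.80 = 2.685 mg/L.
Y_obs = Y / (1 + k_d θ_c) = 0.411 / (1 + 0.0488 × 5.80) = 0.411 / 1.283 = 0.3203.
Q·(S₀ − S) = 3090 × (1860 − 2.68) × 10⁻³ = 5739 kg/d removed.
P_X = Y_obs · Q(S₀ − S) = 0.3203 × 5739 = 1838 kg VSS/d.

P_X ≈ 1840 kg VSS/d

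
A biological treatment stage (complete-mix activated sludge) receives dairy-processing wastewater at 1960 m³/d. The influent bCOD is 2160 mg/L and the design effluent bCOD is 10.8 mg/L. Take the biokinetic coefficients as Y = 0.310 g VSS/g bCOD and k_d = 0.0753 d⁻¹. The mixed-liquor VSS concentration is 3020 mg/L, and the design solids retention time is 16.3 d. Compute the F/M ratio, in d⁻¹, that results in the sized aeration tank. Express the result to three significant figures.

F/M ≈ 0.443 d⁻¹

From the SRT design equation V = Y Q (S₀−S) θ_c / [X (1 + k_d θ_c)] = 0.310 × 1960 × (2160 − 10.8) × 16.3 / [3020 × (1 + 0.0753 × 16.3)] = 2.13×10^7 / 6727 = 3164 m³.
F/M = Q·S₀ / (V·X) = 1960 × 2160 / (3164 × 3020) = 0.4430 g bCOD·(g VSS·d)⁻¹.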